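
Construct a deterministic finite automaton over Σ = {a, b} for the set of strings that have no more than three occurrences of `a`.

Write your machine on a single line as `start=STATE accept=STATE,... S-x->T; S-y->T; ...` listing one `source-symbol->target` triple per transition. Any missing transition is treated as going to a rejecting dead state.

start=q0; accept=q0,q1,q2,q3; q0-a->q1; q0-b->q0; q1-a->q2; q1-b->q1; q2-a->q3; q2-b->q2; q3-a->q4; q3-b->q3; q4-a->q4; q4-b->q4

Count `a`s, saturating at 4: states q0 through q3 mean 0 through 3 `a`s seen; q4 means more than 3. Each `a` increments (capped at q4); other symbols loop. Accept from {q0, q1, q2, q3}.
A 5-state machine:
        a   b  
>* q0   q1  q0 
 * q1   q2  q1 
 * q2   q3  q2 
 * q3   q4  q3 
   q4   q4  q4 
(> = start, * = accepting)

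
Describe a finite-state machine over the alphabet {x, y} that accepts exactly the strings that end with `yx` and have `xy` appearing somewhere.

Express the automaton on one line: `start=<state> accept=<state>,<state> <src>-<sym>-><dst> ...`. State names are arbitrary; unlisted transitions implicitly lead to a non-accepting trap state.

Run two small machines in parallel and take their product. One (3 states) tracks how much of the suffix `yx` has currently been matched; the other (3 states) tracks whether and how much of `xy` has been seen. Each combined state is a pair, one component from each; accept when both components accept. Equivalent product states are then merged.
4 states suffice.
        x   y  
>  s0   s1  s0 
   s1   s1  s2 
   s2   s3  s2 
 * s3   s1  s2 
(> = start, * = accepting)

start=s0 accept=s3 s0-x->s1 s0-y->s0 s1-x->s1 s1-y->s2 s2-x->s3 s2-y->s2 s3-x->s1 s3-y->s2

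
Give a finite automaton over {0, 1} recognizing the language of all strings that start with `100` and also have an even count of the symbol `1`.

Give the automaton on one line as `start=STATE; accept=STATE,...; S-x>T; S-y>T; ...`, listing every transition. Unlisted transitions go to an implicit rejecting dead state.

start=S0; accept=S5; S0-0>S1; S0-1>S2; S1-0>S1; S1-1>S1; S2-0>S3; S2-1>S1; S3-0>S4; S3-1>S1; S4-0>S4; S4-1>S5; S5-0>S5; S5-1>S4

Run two small machines in parallel and take their product. The first has 5 states tracking whether the input so far still matches the prefix `100`; the second has 2 states tracking the count of `1`s modulo 2. A product state is a pair (one from each), accepting exactly when both do. After merging equivalent states the machine shrinks.
        0   1  
>  S0   S1  S2 
   S1   S1  S1 
   S2   S3  S1 
   S3   S4  S1 
   S4   S4  S5 
 * S5   S5  S4 
(> = start, * = accepting)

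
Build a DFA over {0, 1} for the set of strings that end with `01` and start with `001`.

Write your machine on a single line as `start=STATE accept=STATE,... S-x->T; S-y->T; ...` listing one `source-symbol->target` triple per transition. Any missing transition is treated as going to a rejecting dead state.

Run two small machines in parallel and take their product. One (3 states) tracks how much of the suffix `01` has currently been matched; the other (5 states) tracks whether the input so far still matches the prefix `001`. Each combined state is a pair, one component from each; accept when both components accept.
9 states suffice.
        0   1  
>  q0   q1  q2 
   q1   q3  q4 
   q2   q5  q2 
   q3   q5  q6 
   q4   q5  q2 
   q5   q5  q4 
 * q6   q7  q8 
   q7   q7  q6 
   q8   q7  q8 
(> = start, * = accepting)

start=q0; accept=q6; q0-0->q1; q0-1->q2; q1-0->q3; q1-1->q4; q2-0->q5; q2-1->q2; q3-0->q5; q3-1->q6; q4-0->q5; q4-1->q2; q5-0->q5; q5-1->q4; q6-0->q7; q6-1->q8; q7-0->q7; q7-1->q6; q8-0->q7; q8-1->q8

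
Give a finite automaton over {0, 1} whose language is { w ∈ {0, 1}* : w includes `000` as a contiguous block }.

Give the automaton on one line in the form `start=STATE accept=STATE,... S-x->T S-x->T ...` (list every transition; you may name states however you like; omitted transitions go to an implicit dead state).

States A..C record the length of the longest prefix of `000` that matches the current input suffix. Reaching D means `000` has been seen, and we stay there forever. Accept from D.
A 4-state machine:
       0  1 
>  A   B  A 
   B   C  A 
   C   D  A 
 * D   D  D 
(> = start, * = accepting)

start=A accept=D A-0->B A-1->A B-0->C B-1->A C-0->D C-1->A D-0->D D-1->D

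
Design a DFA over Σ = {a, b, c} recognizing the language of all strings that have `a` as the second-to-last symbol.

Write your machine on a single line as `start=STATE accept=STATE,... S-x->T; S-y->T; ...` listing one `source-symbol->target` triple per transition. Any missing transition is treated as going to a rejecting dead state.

A DFA must remember the last 2 symbols (since which symbol is second-to-last isn't known until the input ends). Use one state per possible window of the last ≤2 symbols; accept from those whose window starts with `a`.
A 13-state machine:
          a    b    c  
>  q0     q1   q2   q3 
   q1     q4   q5   q6 
   q2     q7   q8   q9 
   q3    q10  q11  q12 
 * q4     q4   q5   q6 
 * q5     q7   q8   q9 
 * q6    q10  q11  q12 
   q7     q4   q5   q6 
   q8     q7   q8   q9 
   q9    q10  q11  q12 
   q10    q4   q5   q6 
   q11    q7   q8   q9 
   q12   q10  q11  q12 
(> = start, * = accepting)

start=q0; accept=q4,q5,q6; q0-a->q1; q0-b->q2; q0-c->q3; q1-a->q4; q1-b->q5; q1-c->q6; q2-a->q7; q2-b->q8; q2-c->q9; q3-a->q10; q3-b->q11; q3-c->q12; q4-a->q4; q4-b->q5; q4-c->q6; q5-a->q7; q5-b->q8; q5-c->q9; q6-a->q10; q6-b->q11; q6-c->q12; q7-a->q4; q7-b->q5; q7-c->q6; q8-a->q7; q8-b->q8; q8-c->q9; q9-a->q10; q9-b->q11; q9-c->q12; q10-a->q4; q10-b->q5; q10-c->q6; q11-a->q7; q11-b->q8; q11-c->q9; q12-a->q10; q12-b->q11; q12-c->q12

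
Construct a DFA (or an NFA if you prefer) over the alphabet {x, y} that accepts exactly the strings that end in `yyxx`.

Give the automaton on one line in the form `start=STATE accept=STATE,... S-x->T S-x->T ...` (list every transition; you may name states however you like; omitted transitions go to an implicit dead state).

start=q0 accept=q4 q0-x->q0 q0-y->q1 q1-x->q0 q1-y->q2 q2-x->q3 q2-y->q2 q3-x->q4 q3-y->q1 q4-x->q0 q4-y->q1

Let each state record the length of the longest suffix of the input read so far that is also a prefix of `yyxx`. q1 means the last symbol is `y`; q2 means the last 2 symbols are `yy`; q3 means the last 3 symbols are `yyx`; q4 means the last 4 symbols are `yyxx`. Accept only at q4, where the string currently ends in `yyxx`.
5 states suffice.
        x   y  
>  q0   q0  q1 
   q1   q0  q2 
   q2   q3  q2 
   q3   q4  q1 
 * q4   q0  q1 
(> = start, * = accepting)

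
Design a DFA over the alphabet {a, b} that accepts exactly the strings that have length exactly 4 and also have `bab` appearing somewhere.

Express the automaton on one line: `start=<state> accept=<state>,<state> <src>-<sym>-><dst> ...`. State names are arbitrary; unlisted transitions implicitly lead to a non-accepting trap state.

Handle the two conditions separately and then intersect. One (6 states) tracks the input length, saturating at 5; the other (4 states) tracks whether and how much of `bab` has been seen. Each combined state is a pair, one component from each; accept when both components accept. Equivalent product states are then merged.
        a   b  
>  s0   s1  s2 
   s1   s3  s4 
   s2   s5  s4 
   s3   s3  s3 
   s4   s6  s3 
   s5   s3  s7 
   s6   s3  s8 
   s7   s8  s8 
 * s8   s3  s3 
(> = start, * = accepting)

start=s0 accept=s8 s0-a->s1 s0-b->s2 s1-a->s3 s1-b->s4 s2-a->s5 s2-b->s4 s3-a->s3 s3-b->s3 s4-a->s6 s4-b->s3 s5-a->s3 s5-b->s7 s6-a->s3 s6-b->s8 s7-a->s8 s7-b->s8 s8-a->s3 s8-b->s3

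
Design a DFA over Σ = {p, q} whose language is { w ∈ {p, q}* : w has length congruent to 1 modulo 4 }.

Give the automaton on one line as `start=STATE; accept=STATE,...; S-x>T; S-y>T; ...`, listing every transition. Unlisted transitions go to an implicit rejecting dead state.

start=S0; accept=S1; S0-p>S1; S0-q>S1; S1-p>S2; S1-q>S2; S2-p>S3; S2-q>S3; S3-p>S0; S3-q>S0

Only the length mod 4 matters, so use a 4-cycle: from any state, every input symbol moves to the next state, wrapping S3 back to S0. Mark S1 accepting.
A 4-state machine:
        p   q  
>  S0   S1  S1 
 * S1   S2  S2 
   S2   S3  S3 
   S3   S0  S0 
(> = start, * = accepting)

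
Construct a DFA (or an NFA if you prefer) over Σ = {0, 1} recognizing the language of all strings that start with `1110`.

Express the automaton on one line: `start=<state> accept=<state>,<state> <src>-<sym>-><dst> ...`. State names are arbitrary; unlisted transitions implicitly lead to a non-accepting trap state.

start=s0 accept=s4 s0-0->s5 s0-1->s1 s1-0->s5 s1-1->s2 s2-0->s5 s2-1->s3 s3-0->s4 s3-1->s5 s4-0->s4 s4-1->s4 s5-0->s5 s5-1->s5

Walk along `1110` while the input agrees: from s0 take `1` to s1, and so on. Any deviation drops to the rejecting sink s5. Once s4 is reached the prefix is confirmed and every continuation is accepted.
6 states suffice.
        0   1  
>  s0   s5  s1 
   s1   s5  s2 
   s2   s5  s3 
   s3   s4  s5 
 * s4   s4  s4 
   s5   s5  s5 
(> = start, * = accepting)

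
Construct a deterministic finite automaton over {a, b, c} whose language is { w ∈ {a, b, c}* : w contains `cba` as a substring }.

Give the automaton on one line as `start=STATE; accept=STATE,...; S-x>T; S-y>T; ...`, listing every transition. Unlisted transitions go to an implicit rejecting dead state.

start=q0; accept=q3; q0-a>q0; q0-b>q0; q0-c>q1; q1-a>q0; q1-b>q2; q1-c>q1; q2-a>q3; q2-b>q0; q2-c>q1; q3-a>q3; q3-b>q3; q3-c>q3

States q0..q2 record the length of the longest prefix of `cba` that matches the current input suffix. Reaching q3 means `cba` has been seen, and we stay there forever. Accept from q3.
4 states suffice.
        a   b   c  
>  q0   q0  q0  q1 
   q1   q0  q2  q1 
   q2   q3  q0  q1 
 * q3   q3  q3  q3 
(> = start, * = accepting)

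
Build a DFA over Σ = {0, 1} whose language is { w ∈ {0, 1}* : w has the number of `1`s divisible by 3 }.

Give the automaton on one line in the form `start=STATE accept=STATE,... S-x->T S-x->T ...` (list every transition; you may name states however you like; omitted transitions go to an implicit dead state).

The only thing that matters is how many `1`s have appeared, reduced mod 3. Use one state per residue: A for 0, …, C for 2. Reading `1` moves to the next residue; anything else stays put. A is accepting.
       0  1 
>* A   A  B 
   B   B  C 
   C   C  A 
(> = start, * = accepting)

start=A accept=A A-0->A A-1->B B-0->B B-1->C C-0->C C-1->A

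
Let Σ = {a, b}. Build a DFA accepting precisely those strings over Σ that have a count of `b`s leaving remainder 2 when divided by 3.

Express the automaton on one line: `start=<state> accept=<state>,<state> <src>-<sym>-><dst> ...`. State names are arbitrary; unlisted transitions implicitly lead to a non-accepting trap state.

Keep the running count of `b`s modulo 3: each `b` advances along the cycle q0 → q1 → q2 → q0 while other symbols loop. Accept at q2.
A 3-state machine:
        a   b  
>  q0   q0  q1 
   q1   q1  q2 
 * q2   q2  q0 
(> = start, * = accepting)

start=q0 accept=q2 q0-a->q0 q0-b->q1 q1-a->q1 q1-b->q2 q2-a->q2 q2-b->q0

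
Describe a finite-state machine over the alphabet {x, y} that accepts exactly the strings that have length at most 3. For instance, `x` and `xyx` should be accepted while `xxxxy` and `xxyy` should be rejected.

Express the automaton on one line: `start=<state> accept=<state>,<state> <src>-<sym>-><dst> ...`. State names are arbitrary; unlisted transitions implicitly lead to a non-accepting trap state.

We only need to distinguish lengths 0, 1, …, 3, and '>3'. Chain S0 → S1 → S2 → S3 → S4 on every symbol, with S4 looping. Accepting states: {S0, S1, S2, S3}.
        x   y  
>* S0   S1  S1 
 * S1   S2  S2 
 * S2   S3  S3 
 * S3   S4  S4 
   S4   S4  S4 
(> = start, * = accepting)

start=S0 accept=S0,S1,S2,S3 S0-x->S1 S0-y->S1 S1-x->S2 S1-y->S2 S2-x->S3 S2-y->S3 S3-x->S4 S3-y->S4 S4-x->S4 S4-y->S4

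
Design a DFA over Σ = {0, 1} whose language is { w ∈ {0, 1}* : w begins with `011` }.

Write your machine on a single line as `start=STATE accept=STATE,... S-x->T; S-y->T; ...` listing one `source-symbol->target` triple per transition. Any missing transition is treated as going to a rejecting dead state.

Check the first 3 symbols one by one: A through C record how many have matched `011` so far; any wrong symbol goes to the dead state E. After all 3 match we enter the accepting sink D.
5 states suffice.
       0  1 
>  A   B  E 
   B   E  C 
   C   E  D 
 * D   D  D 
   E   E  E 
(> = start, * = accepting)

start=A; accept=D; A-0->B; A-1->E; B-0->E; B-1->C; C-0->E; C-1->D; D-0->D; D-1->D; E-0->E; E-1->E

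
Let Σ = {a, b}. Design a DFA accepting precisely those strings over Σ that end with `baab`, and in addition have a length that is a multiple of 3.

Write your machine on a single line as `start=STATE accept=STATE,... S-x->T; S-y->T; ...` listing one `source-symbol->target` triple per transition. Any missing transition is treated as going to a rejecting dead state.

start=q0; accept=q6; q0-a->q1; q0-b->q1; q1-a->q2; q1-b->q2; q2-a->q0; q2-b->q3; q3-a->q4; q3-b->q1; q4-a->q5; q4-b->q2; q5-a->q0; q5-b->q6; q6-a->q4; q6-b->q1

Build one automaton per condition and run them in lockstep. One (5 states) tracks how much of the suffix `baab` has currently been matched; the other (3 states) tracks the input length modulo 3. Each combined state is a pair, one component from each; accept when both components accept. Minimizing collapses redundant product states.
A 7-state machine:
        a   b  
>  q0   q1  q1 
   q1   q2  q2 
   q2   q0  q3 
   q3   q4  q1 
   q4   q5  q2 
   q5   q0  q6 
 * q6   q4  q1 
(> = start, * = accepting)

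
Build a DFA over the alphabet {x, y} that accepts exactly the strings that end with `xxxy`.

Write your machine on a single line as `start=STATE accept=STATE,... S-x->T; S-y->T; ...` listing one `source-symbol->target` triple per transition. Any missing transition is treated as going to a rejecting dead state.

start=S0; accept=S4; S0-x->S1; S0-y->S0; S1-x->S2; S1-y->S0; S2-x->S3; S2-y->S0; S3-x->S3; S3-y->S4; S4-x->S1; S4-y->S0

Let each state record the length of the longest suffix of the input read so far that is also a prefix of `xxxy`. S1 means the last symbol is `x`; S2 means the last 2 symbols are `xx`; S3 means the last 3 symbols are `xxx`; S4 means the last 4 symbols are `xxxy`. Accept only at S4, where the string currently ends in `xxxy`.
5 states suffice.
        x   y  
>  S0   S1  S0 
   S1   S2  S0 
   S2   S3  S0 
   S3   S3  S4 
 * S4   S1  S0 
(> = start, * = accepting)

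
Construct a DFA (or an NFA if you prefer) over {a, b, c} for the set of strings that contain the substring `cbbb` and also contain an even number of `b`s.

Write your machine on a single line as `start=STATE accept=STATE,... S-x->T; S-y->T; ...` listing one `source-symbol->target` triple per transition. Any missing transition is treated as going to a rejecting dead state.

Run two small machines in parallel and take their product. One (5 states) tracks whether and how much of `cbbb` has been seen; the other (2 states) tracks the count of `b`s modulo 2. Each combined state is a pair, one component from each; accept when both components accept.
With 10 states:
        a   b   c  
>  q0   q0  q1  q2 
   q1   q1  q0  q3 
   q2   q0  q4  q2 
   q3   q1  q5  q3 
   q4   q1  q6  q3 
   q5   q0  q7  q2 
   q6   q0  q8  q2 
   q7   q1  q9  q3 
   q8   q8  q9  q8 
 * q9   q9  q8  q9 
(> = start, * = accepting)

start=q0; accept=q9; q0-a->q0; q0-b->q1; q0-c->q2; q1-a->q1; q1-b->q0; q1-c->q3; q2-a->q0; q2-b->q4; q2-c->q2; q3-a->q1; q3-b->q5; q3-c->q3; q4-a->q1; q4-b->q6; q4-c->q3; q5-a->q0; q5-b->q7; q5-c->q2; q6-a->q0; q6-b->q8; q6-c->q2; q7-a->q1; q7-b->q9; q7-c->q3; q8-a->q8; q8-b->q9; q8-c->q8; q9-a->q9; q9-b->q8; q9-c->q9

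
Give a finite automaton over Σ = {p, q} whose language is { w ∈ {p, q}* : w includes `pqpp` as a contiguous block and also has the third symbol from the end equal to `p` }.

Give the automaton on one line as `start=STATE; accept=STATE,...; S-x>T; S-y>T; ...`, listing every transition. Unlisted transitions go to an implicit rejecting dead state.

Build one automaton per condition and run them in lockstep. One (5 states) tracks whether and how much of `pqpp` has been seen; the other (15 states) tracks the last 3 symbols read. Each combined state is a pair, one component from each; accept when both components accept. Equivalent product states are then merged.
With 12 states:
       p  q 
>  A   B  A 
   B   B  C 
   C   D  A 
   D   E  C 
   E   F  G 
 * F   F  G 
 * G   H  I 
 * H   E  J 
 * I   K  L 
   J   H  I 
   K   E  J 
   L   K  L 
(> = start, * = accepting)

start=A; accept=F,G,H,I; A-p>B; A-q>A; B-p>B; B-q>C; C-p>D; C-q>A; D-p>E; D-q>C; E-p>F; E-q>G; F-p>F; F-q>G; G-p>H; G-q>I; H-p>E; H-q>J; I-p>K; I-q>L; J-p>H; J-q>I; K-p>E; K-q>J; L-p>K; L-q>L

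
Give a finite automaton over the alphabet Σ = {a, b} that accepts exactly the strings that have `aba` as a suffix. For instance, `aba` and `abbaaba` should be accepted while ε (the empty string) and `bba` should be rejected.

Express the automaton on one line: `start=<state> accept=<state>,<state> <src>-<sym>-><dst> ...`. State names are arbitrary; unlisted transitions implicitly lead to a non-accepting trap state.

Let each state record the length of the longest suffix of the input read so far that is also a prefix of `aba`. q1 means the last symbol is `a`; q2 means the last 2 symbols are `ab`; q3 means the last 3 symbols are `aba`. Accept only at q3, where the string currently ends in `aba`.
4 states suffice.
        a   b  
>  q0   q1  q0 
   q1   q1  q2 
   q2   q3  q0 
 * q3   q1  q2 
(> = start, * = accepting)

start=q0 accept=q3 q0-a->q1 q0-b->q0 q1-a->q1 q1-b->q2 q2-a->q3 q2-b->q0 q3-a->q1 q3-b->q2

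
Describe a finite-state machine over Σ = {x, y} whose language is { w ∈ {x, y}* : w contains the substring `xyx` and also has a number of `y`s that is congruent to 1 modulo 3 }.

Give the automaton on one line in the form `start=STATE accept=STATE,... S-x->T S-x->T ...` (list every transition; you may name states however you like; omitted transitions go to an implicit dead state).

Run two small machines in parallel and take their product. The first has 4 states tracking whether and how much of `xyx` has been seen; the second has 3 states tracking the count of `y`s modulo 3. A product state is a pair (one from each), accepting exactly when both do.
12 states suffice.
          x    y  
>  s0     s1   s2 
   s1     s1   s3 
   s2     s4   s5 
   s3     s6   s5 
   s4     s4   s7 
   s5     s8   s0 
 * s6     s6   s9 
   s7     s9   s0 
   s8     s8  s10 
   s9     s9  s11 
   s10   s11   s2 
   s11   s11   s6 
(> = start, * = accepting)

start=s0 accept=s6 s0-x->s1 s0-y->s2 s1-x->s1 s1-y->s3 s2-x->s4 s2-y->s5 s3-x->s6 s3-y->s5 s4-x->s4 s4-y->s7 s5-x->s8 s5-y->s0 s6-x->s6 s6-y->s9 s7-x->s9 s7-y->s0 s8-x->s8 s8-y->s10 s9-x->s9 s9-y->s11 s10-x->s11 s10-y->s2 s11-x->s11 s11-y->s6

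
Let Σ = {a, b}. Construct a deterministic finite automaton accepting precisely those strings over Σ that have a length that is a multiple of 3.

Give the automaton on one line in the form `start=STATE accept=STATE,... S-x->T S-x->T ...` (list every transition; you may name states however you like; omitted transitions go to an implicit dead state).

start=s0 accept=s0 s0-a->s1 s0-b->s1 s1-a->s2 s1-b->s2 s2-a->s0 s2-b->s0

Only the length mod 3 matters, so use a 3-cycle: from any state, every input symbol moves to the next state, wrapping s2 back to s0. Mark s0 accepting.
With 3 states:
        a   b  
>* s0   s1  s1 
   s1   s2  s2 
   s2   s0  s0 
(> = start, * = accepting)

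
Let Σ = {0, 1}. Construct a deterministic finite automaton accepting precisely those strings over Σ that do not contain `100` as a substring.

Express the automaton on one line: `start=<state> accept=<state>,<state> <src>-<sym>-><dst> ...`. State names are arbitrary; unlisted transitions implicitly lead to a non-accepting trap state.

start=A accept=A,B,C A-0->A A-1->B B-0->C B-1->B C-0->D C-1->B D-0->D D-1->D

Track partial matches of the forbidden pattern `100`. State D is a dead state reached once `100` has occurred; every other state accepts. A means no part of `100` is currently matched.
       0  1 
>* A   A  B 
 * B   C  B 
 * C   D  B 
   D   D  D 
(> = start, * = accepting)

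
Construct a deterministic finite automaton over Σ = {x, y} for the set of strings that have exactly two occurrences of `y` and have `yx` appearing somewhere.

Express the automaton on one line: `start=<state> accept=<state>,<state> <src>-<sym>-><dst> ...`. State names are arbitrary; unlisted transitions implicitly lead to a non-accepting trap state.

start=A accept=E A-x->A A-y->B B-x->C B-y->D C-x->C C-y->E D-x->E D-y->F E-x->E E-y->F F-x->F F-y->F

Build one automaton per condition and run them in lockstep. The first has 4 states tracking the count of `y`s, saturating at 3; the second has 3 states tracking whether and how much of `yx` has been seen. A product state is a pair (one from each), accepting exactly when both do. Equivalent product states are then merged.
6 states suffice.
       x  y 
>  A   A  B 
   B   C  D 
   C   C  E 
   D   E  F 
 * E   E  F 
   F   F  F 
(> = start, * = accepting)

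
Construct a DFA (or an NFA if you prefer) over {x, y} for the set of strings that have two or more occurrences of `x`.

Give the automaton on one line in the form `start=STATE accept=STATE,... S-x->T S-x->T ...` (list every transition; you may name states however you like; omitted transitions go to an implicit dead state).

Count `x`s, saturating at 3: states S0 through S2 mean 0 through 2 `x`s seen; S3 means more than 2. Each `x` increments (capped at S3); other symbols loop. Accept from {S2, S3}.
4 states suffice.
        x   y  
>  S0   S1  S0 
   S1   S2  S1 
 * S2   S3  S2 
 * S3   S3  S3 
(> = start, * = accepting)

start=S0 accept=S2,S3 S0-x->S1 S0-y->S0 S1-x->S2 S1-y->S1 S2-x->S3 S2-y->S2 S3-x->S3 S3-y->S3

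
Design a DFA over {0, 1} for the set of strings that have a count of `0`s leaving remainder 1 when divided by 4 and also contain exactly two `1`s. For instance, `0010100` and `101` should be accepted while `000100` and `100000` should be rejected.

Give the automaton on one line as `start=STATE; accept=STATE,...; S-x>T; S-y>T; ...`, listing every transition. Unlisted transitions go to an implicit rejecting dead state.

start=S0; accept=S8; S0-0>S1; S0-1>S2; S1-0>S3; S1-1>S4; S2-0>S4; S2-1>S5; S3-0>S6; S3-1>S7; S4-0>S7; S4-1>S8; S5-0>S8; S5-1>S9; S6-0>S0; S6-1>S10; S7-0>S10; S7-1>S11; S8-0>S11; S8-1>S9; S9-0>S9; S9-1>S9; S10-0>S2; S10-1>S12; S11-0>S12; S11-1>S9; S12-0>S5; S12-1>S9

Handle the two conditions separately and then intersect. One (4 states) tracks the count of `0`s modulo 4; the other (4 states) tracks the count of `1`s, saturating at 3. Each combined state is a pair, one component from each; accept when both components accept. Minimizing collapses redundant product states.
With 13 states:
          0    1  
>  S0     S1   S2 
   S1     S3   S4 
   S2     S4   S5 
   S3     S6   S7 
   S4     S7   S8 
   S5     S8   S9 
   S6     S0  S10 
   S7    S10  S11 
 * S8    S11   S9 
   S9     S9   S9 
   S10    S2  S12 
   S11   S12   S9 
   S12    S5   S9 
(> = start, * = accepting)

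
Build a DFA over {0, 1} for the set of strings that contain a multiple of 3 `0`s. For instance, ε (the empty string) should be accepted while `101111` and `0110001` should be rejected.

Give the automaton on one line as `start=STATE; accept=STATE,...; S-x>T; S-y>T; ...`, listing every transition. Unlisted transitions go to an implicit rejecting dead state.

Keep the running count of `0`s modulo 3: each `0` advances along the cycle s0 → s1 → s2 → s0 while other symbols loop. Accept at s0.
With 3 states:
        0   1  
>* s0   s1  s0 
   s1   s2  s1 
   s2   s0  s2 
(> = start, * = accepting)

start=s0; accept=s0; s0-0>s1; s0-1>s0; s1-0>s2; s1-1>s1; s2-0>s0; s2-1>s2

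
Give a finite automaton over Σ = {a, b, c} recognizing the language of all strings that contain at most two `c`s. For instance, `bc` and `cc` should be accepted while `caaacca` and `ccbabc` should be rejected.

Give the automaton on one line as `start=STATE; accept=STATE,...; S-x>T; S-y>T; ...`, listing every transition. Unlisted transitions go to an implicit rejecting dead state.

Only the number of `c`s matters, and only up to 3. Make a chain q0 → q1 → q2 → q3 advanced by each `c` (with q3 absorbing); every other symbol self-loops. The accepting set is {q0, q1, q2}.
A 4-state machine:
        a   b   c  
>* q0   q0  q0  q1 
 * q1   q1  q1  q2 
 * q2   q2  q2  q3 
   q3   q3  q3  q3 
(> = start, * = accepting)

start=q0; accept=q0,q1,q2; q0-a>q0; q0-b>q0; q0-c>q1; q1-a>q1; q1-b>q1; q1-c>q2; q2-a>q2; q2-b>q2; q2-c>q3; q3-a>q3; q3-b>q3; q3-c>q3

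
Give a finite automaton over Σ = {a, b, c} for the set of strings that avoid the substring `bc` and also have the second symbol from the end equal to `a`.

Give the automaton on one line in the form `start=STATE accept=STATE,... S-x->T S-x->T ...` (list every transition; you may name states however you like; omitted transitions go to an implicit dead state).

start=q0 accept=q4,q5,q6 q0-a->q1 q0-b->q2 q0-c->q3 q1-a->q4 q1-b->q5 q1-c->q6 q2-a->q7 q2-b->q8 q2-c->q9 q3-a->q10 q3-b->q11 q3-c->q12 q4-a->q4 q4-b->q5 q4-c->q6 q5-a->q7 q5-b->q8 q5-c->q9 q6-a->q10 q6-b->q11 q6-c->q12 q7-a->q4 q7-b->q5 q7-c->q6 q8-a->q7 q8-b->q8 q8-c->q9 q9-a->q13 q9-b->q14 q9-c->q15 q10-a->q4 q10-b->q5 q10-c->q6 q11-a->q7 q11-b->q8 q11-c->q9 q12-a->q10 q12-b->q11 q12-c->q12 q13-a->q16 q13-b->q17 q13-c->q18 q14-a->q19 q14-b->q20 q14-c->q9 q15-a->q13 q15-b->q14 q15-c->q15 q16-a->q16 q16-b->q17 q16-c->q18 q17-a->q19 q17-b->q20 q17-c->q9 q18-a->q13 q18-b->q14 q18-c->q15 q19-a->q16 q19-b->q17 q19-c->q18 q20-a->q19 q20-b->q20 q20-c->q9

Build one automaton per condition and run them in lockstep. One (3 states) tracks partial matches of the forbidden pattern `bc`; the other (13 states) tracks the last 2 symbols read. Each combined state is a pair, one component from each; accept when both components accept.
21 states suffice.
          a    b    c  
>  q0     q1   q2   q3 
   q1     q4   q5   q6 
   q2     q7   q8   q9 
   q3    q10  q11  q12 
 * q4     q4   q5   q6 
 * q5     q7   q8   q9 
 * q6    q10  q11  q12 
   q7     q4   q5   q6 
   q8     q7   q8   q9 
   q9    q13  q14  q15 
   q10    q4   q5   q6 
   q11    q7   q8   q9 
   q12   q10  q11  q12 
   q13   q16  q17  q18 
   q14   q19  q20   q9 
   q15   q13  q14  q15 
   q16   q16  q17  q18 
   q17   q19  q20   q9 
   q18   q13  q14  q15 
   q19   q16  q17  q18 
   q20   q19  q20   q9 
(> = start, * = accepting)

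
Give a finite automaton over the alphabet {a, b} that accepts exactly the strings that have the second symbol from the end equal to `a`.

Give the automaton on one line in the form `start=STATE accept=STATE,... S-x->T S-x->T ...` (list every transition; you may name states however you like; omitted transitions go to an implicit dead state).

A DFA must remember the last 2 symbols (since which symbol is second-to-last isn't known until the input ends). Use one state per possible window of the last ≤2 symbols; accept from those whose window starts with `a`.
7 states suffice.
        a   b  
>  S0   S1  S2 
   S1   S3  S4 
   S2   S5  S6 
 * S3   S3  S4 
 * S4   S5  S6 
   S5   S3  S4 
   S6   S5  S6 
(> = start, * = accepting)

start=S0 accept=S3,S4 S0-a->S1 S0-b->S2 S1-a->S3 S1-b->S4 S2-a->S5 S2-b->S6 S3-a->S3 S3-b->S4 S4-a->S5 S4-b->S6 S5-a->S3 S5-b->S4 S6-a->S5 S6-b->S6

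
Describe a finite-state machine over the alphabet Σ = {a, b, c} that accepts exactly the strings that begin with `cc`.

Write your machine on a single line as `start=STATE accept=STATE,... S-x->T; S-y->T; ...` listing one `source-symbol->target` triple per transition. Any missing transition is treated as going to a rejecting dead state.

start=q0; accept=q2; q0-a->q3; q0-b->q3; q0-c->q1; q1-a->q3; q1-b->q3; q1-c->q2; q2-a->q2; q2-b->q2; q2-c->q2; q3-a->q3; q3-b->q3; q3-c->q3

Check the first 2 symbols one by one: q0 through q1 record how many have matched `cc` so far; any wrong symbol goes to the dead state q3. After all 2 match we enter the accepting sink q2.
A 4-state machine:
        a   b   c  
>  q0   q3  q3  q1 
   q1   q3  q3  q2 
 * q2   q2  q2  q2 
   q3   q3  q3  q3 
(> = start, * = accepting)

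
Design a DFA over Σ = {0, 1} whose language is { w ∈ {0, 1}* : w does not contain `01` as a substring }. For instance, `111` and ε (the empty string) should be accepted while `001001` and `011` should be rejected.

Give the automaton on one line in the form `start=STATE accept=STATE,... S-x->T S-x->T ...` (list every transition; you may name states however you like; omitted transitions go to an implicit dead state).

This is the complement of 'contains `01`'. Use the same substring-matching states — q0 through q2 holding how much of `01` has just been matched — but flip the accepting set: everything except the trap q2 accepts.
A 3-state machine:
        0   1  
>* q0   q1  q0 
 * q1   q1  q2 
   q2   q2  q2 
(> = start, * = accepting)

start=q0 accept=q0,q1 q0-0->q1 q0-1->q0 q1-0->q1 q1-1->q2 q2-0->q2 q2-1->q2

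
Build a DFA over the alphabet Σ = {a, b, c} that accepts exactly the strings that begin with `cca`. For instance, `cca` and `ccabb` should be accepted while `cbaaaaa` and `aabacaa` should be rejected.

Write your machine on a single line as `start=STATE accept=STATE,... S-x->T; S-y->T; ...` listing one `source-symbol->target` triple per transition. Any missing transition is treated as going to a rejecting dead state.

start=q0; accept=q3; q0-a->q4; q0-b->q4; q0-c->q1; q1-a->q4; q1-b->q4; q1-c->q2; q2-a->q3; q2-b->q4; q2-c->q4; q3-a->q3; q3-b->q3; q3-c->q3; q4-a->q4; q4-b->q4; q4-c->q4

Check the first 3 symbols one by one: q0 through q2 record how many have matched `cca` so far; any wrong symbol goes to the dead state q4. After all 3 match we enter the accepting sink q3.
        a   b   c  
>  q0   q4  q4  q1 
   q1   q4  q4  q2 
   q2   q3  q4  q4 
 * q3   q3  q3  q3 
   q4   q4  q4  q4 
(> = start, * = accepting)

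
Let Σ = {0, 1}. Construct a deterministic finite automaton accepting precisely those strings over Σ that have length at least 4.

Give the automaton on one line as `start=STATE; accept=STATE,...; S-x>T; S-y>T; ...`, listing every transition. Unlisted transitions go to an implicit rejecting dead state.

start=q0; accept=q4,q5; q0-0>q1; q0-1>q1; q1-0>q2; q1-1>q2; q2-0>q3; q2-1>q3; q3-0>q4; q3-1>q4; q4-0>q5; q4-1>q5; q5-0>q5; q5-1>q5

Count input length up to 5: every symbol moves from q0 toward q5, which means 'more than 4' and absorbs. Accept from {q4, q5}.
A 6-state machine:
        0   1  
>  q0   q1  q1 
   q1   q2  q2 
   q2   q3  q3 
   q3   q4  q4 
 * q4   q5  q5 
 * q5   q5  q5 
(> = start, * = accepting)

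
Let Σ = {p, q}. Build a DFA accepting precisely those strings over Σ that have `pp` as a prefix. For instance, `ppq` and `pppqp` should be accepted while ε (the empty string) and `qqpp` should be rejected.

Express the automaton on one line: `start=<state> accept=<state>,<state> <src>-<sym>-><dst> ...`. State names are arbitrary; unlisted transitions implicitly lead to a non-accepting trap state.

start=S0 accept=S2 S0-p->S1 S0-q->S3 S1-p->S2 S1-q->S3 S2-p->S2 S2-q->S2 S3-p->S3 S3-q->S3

Walk along `pp` while the input agrees: from S0 take `p` to S1, and so on. Any deviation drops to the rejecting sink S3. Once S2 is reached the prefix is confirmed and every continuation is accepted.
4 states suffice.
        p   q  
>  S0   S1  S3 
   S1   S2  S3 
 * S2   S2  S2 
   S3   S3  S3 
(> = start, * = accepting)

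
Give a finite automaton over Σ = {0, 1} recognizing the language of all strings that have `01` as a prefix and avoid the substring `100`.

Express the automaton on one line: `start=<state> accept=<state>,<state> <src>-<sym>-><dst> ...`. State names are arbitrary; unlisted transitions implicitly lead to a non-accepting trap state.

Handle the two conditions separately and then intersect. One (4 states) tracks whether the input so far still matches the prefix `01`; the other (4 states) tracks partial matches of the forbidden pattern `100`. Each combined state is a pair, one component from each; accept when both components accept. Minimizing collapses redundant product states.
        0   1  
>  q0   q1  q2 
   q1   q2  q3 
   q2   q2  q2 
 * q3   q4  q3 
 * q4   q2  q3 
(> = start, * = accepting)

start=q0 accept=q3,q4 q0-0->q1 q0-1->q2 q1-0->q2 q1-1->q3 q2-0->q2 q2-1->q2 q3-0->q4 q3-1->q3 q4-0->q2 q4-1->q3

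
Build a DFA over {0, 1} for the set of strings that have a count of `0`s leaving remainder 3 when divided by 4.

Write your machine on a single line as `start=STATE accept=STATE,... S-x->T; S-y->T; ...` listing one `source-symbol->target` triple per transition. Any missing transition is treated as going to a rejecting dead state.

start=S0; accept=S3; S0-0->S1; S0-1->S0; S1-0->S2; S1-1->S1; S2-0->S3; S2-1->S2; S3-0->S0; S3-1->S3

The only thing that matters is how many `0`s have appeared, reduced mod 4. Use one state per residue: S0 for 0, …, S3 for 3. Reading `0` moves to the next residue; anything else stays put. S3 is accepting.
        0   1  
>  S0   S1  S0 
   S1   S2  S1 
   S2   S3  S2 
 * S3   S0  S3 
(> = start, * = accepting)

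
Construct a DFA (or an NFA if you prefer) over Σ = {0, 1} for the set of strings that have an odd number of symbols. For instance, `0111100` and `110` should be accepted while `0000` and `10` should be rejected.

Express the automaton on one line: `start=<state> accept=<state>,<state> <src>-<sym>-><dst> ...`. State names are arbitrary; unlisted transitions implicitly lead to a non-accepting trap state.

start=q0 accept=q1 q0-0->q1 q0-1->q1 q1-0->q0 q1-1->q0

Count input length modulo 2: every symbol advances one step around the cycle q0 → q1 → q0. Accept at q1.
A 2-state machine:
        0   1  
>  q0   q1  q1 
 * q1   q0  q0 
(> = start, * = accepting)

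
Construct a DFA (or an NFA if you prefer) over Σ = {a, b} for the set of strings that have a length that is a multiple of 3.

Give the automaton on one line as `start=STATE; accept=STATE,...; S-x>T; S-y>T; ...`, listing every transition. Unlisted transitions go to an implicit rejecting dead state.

Only the length mod 3 matters, so use a 3-cycle: from any state, every input symbol moves to the next state, wrapping s2 back to s0. Mark s0 accepting.
        a   b  
>* s0   s1  s1 
   s1   s2  s2 
   s2   s0  s0 
(> = start, * = accepting)

start=s0; accept=s0; s0-a>s1; s0-b>s1; s1-a>s2; s1-b>s2; s2-a>s0; s2-b>s0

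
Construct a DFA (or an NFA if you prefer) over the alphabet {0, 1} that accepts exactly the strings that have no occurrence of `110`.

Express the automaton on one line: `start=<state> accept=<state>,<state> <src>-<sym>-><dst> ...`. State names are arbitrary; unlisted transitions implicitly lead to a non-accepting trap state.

start=s0 accept=s0,s1,s2 s0-0->s0 s0-1->s1 s1-0->s0 s1-1->s2 s2-0->s3 s2-1->s2 s3-0->s3 s3-1->s3

This is the complement of 'contains `110`'. Use the same substring-matching states — s0 through s3 holding how much of `110` has just been matched — but flip the accepting set: everything except the trap s3 accepts.
4 states suffice.
        0   1  
>* s0   s0  s1 
 * s1   s0  s2 
 * s2   s3  s2 
   s3   s3  s3 
(> = start, * = accepting)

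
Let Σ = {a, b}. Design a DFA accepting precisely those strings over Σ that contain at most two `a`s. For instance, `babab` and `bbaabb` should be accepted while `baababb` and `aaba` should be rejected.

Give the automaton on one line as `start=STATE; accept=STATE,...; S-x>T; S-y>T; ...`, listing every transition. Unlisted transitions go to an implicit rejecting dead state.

Only the number of `a`s matters, and only up to 3. Make a chain q0 → q1 → q2 → q3 advanced by each `a` (with q3 absorbing); every other symbol self-loops. The accepting set is {q0, q1, q2}.
With 4 states:
        a   b  
>* q0   q1  q0 
 * q1   q2  q1 
 * q2   q3  q2 
   q3   q3  q3 
(> = start, * = accepting)

start=q0; accept=q0,q1,q2; q0-a>q1; q0-b>q0; q1-a>q2; q1-b>q1; q2-a>q3; q2-b>q2; q3-a>q3; q3-b>q3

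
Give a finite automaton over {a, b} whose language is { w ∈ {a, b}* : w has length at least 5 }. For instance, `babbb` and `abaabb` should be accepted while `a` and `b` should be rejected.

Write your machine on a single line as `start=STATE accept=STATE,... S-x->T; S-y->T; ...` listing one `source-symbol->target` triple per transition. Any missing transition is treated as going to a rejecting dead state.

start=q0; accept=q5,q6; q0-a->q1; q0-b->q1; q1-a->q2; q1-b->q2; q2-a->q3; q2-b->q3; q3-a->q4; q3-b->q4; q4-a->q5; q4-b->q5; q5-a->q6; q5-b->q6; q6-a->q6; q6-b->q6

We only need to distinguish lengths 0, 1, …, 5, and '>5'. Chain q0 → q1 → q2 → q3 → q4 → q5 → q6 on every symbol, with q6 looping. Accepting states: {q5, q6}.
        a   b  
>  q0   q1  q1 
   q1   q2  q2 
   q2   q3  q3 
   q3   q4  q4 
   q4   q5  q5 
 * q5   q6  q6 
 * q6   q6  q6 
(> = start, * = accepting)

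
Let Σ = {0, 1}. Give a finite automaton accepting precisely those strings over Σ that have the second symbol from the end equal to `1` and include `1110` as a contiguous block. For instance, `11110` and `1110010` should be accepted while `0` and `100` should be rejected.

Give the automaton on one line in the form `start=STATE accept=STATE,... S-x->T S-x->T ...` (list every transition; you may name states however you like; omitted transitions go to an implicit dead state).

start=s0 accept=s8,s11 s0-0->s1 s0-1->s2 s1-0->s3 s1-1->s4 s2-0->s5 s2-1->s6 s3-0->s3 s3-1->s4 s4-0->s5 s4-1->s6 s5-0->s3 s5-1->s4 s6-0->s5 s6-1->s7 s7-0->s8 s7-1->s7 s8-0->s9 s8-1->s10 s9-0->s9 s9-1->s10 s10-0->s8 s10-1->s11 s11-0->s8 s11-1->s11

Handle the two conditions separately and then intersect. One (7 states) tracks the last 2 symbols read; the other (5 states) tracks whether and how much of `1110` has been seen. Each combined state is a pair, one component from each; accept when both components accept.
With 12 states:
          0    1  
>  s0     s1   s2 
   s1     s3   s4 
   s2     s5   s6 
   s3     s3   s4 
   s4     s5   s6 
   s5     s3   s4 
   s6     s5   s7 
   s7     s8   s7 
 * s8     s9  s10 
   s9     s9  s10 
   s10    s8  s11 
 * s11    s8  s11 
(> = start, * = accepting)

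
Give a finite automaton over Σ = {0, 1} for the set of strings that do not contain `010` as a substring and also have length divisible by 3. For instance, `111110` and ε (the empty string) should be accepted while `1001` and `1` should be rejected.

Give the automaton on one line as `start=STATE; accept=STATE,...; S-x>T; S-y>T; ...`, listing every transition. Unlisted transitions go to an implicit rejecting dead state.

Build one automaton per condition and run them in lockstep. One (4 states) tracks partial matches of the forbidden pattern `010`; the other (3 states) tracks the input length modulo 3. Each combined state is a pair, one component from each; accept when both components accept.
A 12-state machine:
          0    1  
>* s0     s1   s2 
   s1     s3   s4 
   s2     s3   s5 
   s3     s6   s7 
   s4     s8   s0 
   s5     s6   s0 
 * s6     s1   s9 
 * s7    s10   s2 
   s8    s10  s10 
   s9    s11   s5 
   s10   s11  s11 
   s11    s8   s8 
(> = start, * = accepting)

start=s0; accept=s0,s6,s7; s0-0>s1; s0-1>s2; s1-0>s3; s1-1>s4; s2-0>s3; s2-1>s5; s3-0>s6; s3-1>s7; s4-0>s8; s4-1>s0; s5-0>s6; s5-1>s0; s6-0>s1; s6-1>s9; s7-0>s10; s7-1>s2; s8-0>s10; s8-1>s10; s9-0>s11; s9-1>s5; s10-0>s11; s10-1>s11; s11-0>s8; s11-1>s8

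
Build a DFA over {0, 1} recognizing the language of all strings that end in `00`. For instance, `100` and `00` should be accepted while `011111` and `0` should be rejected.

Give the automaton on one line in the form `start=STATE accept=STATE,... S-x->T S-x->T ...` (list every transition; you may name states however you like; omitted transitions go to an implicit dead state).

start=s0 accept=s2 s0-0->s1 s0-1->s0 s1-0->s2 s1-1->s0 s2-0->s2 s2-1->s0

Remember how much of `00` the current input suffix matches. State s0 means no match yet; s1 means the last symbol is `0`; s2 means the last 2 symbols are `00`. Only s2 accepts. On a mismatch, fall back to the longest proper suffix that is still a prefix of `00`.
With 3 states:
        0   1  
>  s0   s1  s0 
   s1   s2  s0 
 * s2   s2  s0 
(> = start, * = accepting)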